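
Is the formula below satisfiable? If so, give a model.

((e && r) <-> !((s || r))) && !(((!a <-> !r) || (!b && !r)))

s: True, b: False, r: True, e: False, a: False

  (e && r) <-> !((s || r)) = True
    e && r = False
    !((s || r)) = False
      s || r = True
  !(((!a <-> !r) || (!b && !r))) = True
    (!a <-> !r) || (!b && !r) = False
      !a <-> !r = False
        !a = True
        !r = False
      !b && !r = False
        !b = True
        !r = False
Both conjuncts True, so the formula holds.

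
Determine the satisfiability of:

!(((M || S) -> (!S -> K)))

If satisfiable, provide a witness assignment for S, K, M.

S: False; K: False; M: True

  !(((M || S) -> (!S -> K))) = True
    (M || S) -> (!S -> K) = False
      M || S = True
      !S -> K = False
        !S = True
The formula evaluates to True.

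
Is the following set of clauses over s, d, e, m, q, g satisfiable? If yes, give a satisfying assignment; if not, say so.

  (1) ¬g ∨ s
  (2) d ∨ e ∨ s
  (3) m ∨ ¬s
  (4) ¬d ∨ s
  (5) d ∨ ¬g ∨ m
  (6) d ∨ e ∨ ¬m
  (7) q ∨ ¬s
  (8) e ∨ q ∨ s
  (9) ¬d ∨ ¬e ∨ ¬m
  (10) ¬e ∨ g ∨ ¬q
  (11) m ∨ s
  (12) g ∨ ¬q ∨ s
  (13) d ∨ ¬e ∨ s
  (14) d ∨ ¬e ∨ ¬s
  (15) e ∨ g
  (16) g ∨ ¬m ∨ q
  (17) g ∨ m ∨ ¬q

Try s = False:
  (¬g ∨ s) forces g = False.
  (¬d ∨ s) forces d = False.
  (d ∨ e ∨ s) forces e = True.
  clause (d ∨ ¬e ∨ s) is falsified — backtrack.
So s = True.
  then (m ∨ ¬s) forces m = True.
  then (q ∨ ¬s) forces q = True.
Set d = True.
  then (¬d ∨ ¬e ∨ ¬m) forces e = False.
  then (e ∨ g) forces g = True.
All clauses satisfied.

s: True, d: True, e: False, m: True, q: True, g: True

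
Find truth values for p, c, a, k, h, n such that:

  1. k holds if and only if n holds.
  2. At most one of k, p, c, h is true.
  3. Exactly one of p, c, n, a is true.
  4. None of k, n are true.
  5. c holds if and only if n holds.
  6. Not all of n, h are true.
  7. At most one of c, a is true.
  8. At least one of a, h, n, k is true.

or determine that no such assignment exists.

p = False, c = False, a = True, k = False, h = True, n = False

  (1) k=F, n=F — same ✓
  (2) {k, p, c, h}: 1 true — at most one ✓
  (3) {p, c, n, a}: 1 true — exactly one ✓
  (4) {k, n}: 0 true — none ✓
  (5) c=F, n=F — same ✓
  (6) {n, h}: 1/2 true — not all ✓
  (7) {c, a}: 1 true — at most one ✓
  (8) {a, h, n, k}: 2 true — at least one ✓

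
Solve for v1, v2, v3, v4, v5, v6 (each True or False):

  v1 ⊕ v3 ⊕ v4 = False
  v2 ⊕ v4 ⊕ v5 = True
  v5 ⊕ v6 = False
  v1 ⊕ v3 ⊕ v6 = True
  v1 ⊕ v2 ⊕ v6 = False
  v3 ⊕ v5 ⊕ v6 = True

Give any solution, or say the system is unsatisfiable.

v1 = False; v2 = False; v3 = True; v4 = True; v5 = False; v6 = False

v1 ⊕ v3 ⊕ v4 = F ⊕ T ⊕ T = False ✓
v2 ⊕ v4 ⊕ v5 = F ⊕ T ⊕ F = True ✓
v5 ⊕ v6 = F ⊕ F = False ✓
v1 ⊕ v3 ⊕ v6 = F ⊕ T ⊕ F = True ✓
v1 ⊕ v2 ⊕ v6 = F ⊕ F ⊕ F = False ✓
v3 ⊕ v5 ⊕ v6 = T ⊕ F ⊕ F = True ✓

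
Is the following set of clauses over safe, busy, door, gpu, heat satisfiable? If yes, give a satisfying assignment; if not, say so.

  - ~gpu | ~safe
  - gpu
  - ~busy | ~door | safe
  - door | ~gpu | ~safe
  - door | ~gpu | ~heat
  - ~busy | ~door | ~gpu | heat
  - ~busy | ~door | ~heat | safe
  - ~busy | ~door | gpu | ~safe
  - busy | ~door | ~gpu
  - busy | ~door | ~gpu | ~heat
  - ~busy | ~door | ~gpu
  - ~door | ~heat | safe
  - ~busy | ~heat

Unit clause (gpu) forces gpu = True.
In (~gpu | ~safe) only ~safe is left, so safe = False.
Set busy = False.
  then (busy | ~door | ~gpu) forces door = False.
  then (door | ~gpu | ~heat) forces heat = False.
All clauses satisfied.

safe=F; busy=F; door=F; gpu=T; heat=F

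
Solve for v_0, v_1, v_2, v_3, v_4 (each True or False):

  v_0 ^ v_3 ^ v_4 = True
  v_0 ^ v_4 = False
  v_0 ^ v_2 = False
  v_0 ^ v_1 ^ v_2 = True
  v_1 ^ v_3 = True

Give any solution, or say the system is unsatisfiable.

Adding constraints 1, 2, 3, 4, 5 mod 2: every variable appears an even number of times on the left, so the left side is 0.
But the right sides sum to 1 (mod 2). 0 ≠ 1 — the system is inconsistent.

The formula is unsatisfiable.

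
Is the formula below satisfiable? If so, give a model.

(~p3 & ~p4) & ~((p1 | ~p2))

p1 = False, p2 = True, p3 = False, p4 = False

  ~p3 & ~p4 = True
    ~p3 = True
    ~p4 = True
  ~((p1 | ~p2)) = True
    p1 | ~p2 = False
      ~p2 = False
Both conjuncts True, so the formula holds.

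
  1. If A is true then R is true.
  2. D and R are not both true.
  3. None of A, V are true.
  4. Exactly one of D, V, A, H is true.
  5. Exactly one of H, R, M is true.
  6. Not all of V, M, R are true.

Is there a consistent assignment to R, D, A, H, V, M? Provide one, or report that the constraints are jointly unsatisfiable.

R = False; D = False; A = False; H = True; V = False; M = False

  (1) A=F ⇒ R: vacuous ✓
  (2) D=F, R=F — not both ✓
  (3) {A, V}: 0 true — none ✓
  (4) {D, V, A, H}: 1 true — exactly one ✓
  (5) {H, R, M}: 1 true — exactly one ✓
  (6) {V, M, R}: 0/3 true — not all ✓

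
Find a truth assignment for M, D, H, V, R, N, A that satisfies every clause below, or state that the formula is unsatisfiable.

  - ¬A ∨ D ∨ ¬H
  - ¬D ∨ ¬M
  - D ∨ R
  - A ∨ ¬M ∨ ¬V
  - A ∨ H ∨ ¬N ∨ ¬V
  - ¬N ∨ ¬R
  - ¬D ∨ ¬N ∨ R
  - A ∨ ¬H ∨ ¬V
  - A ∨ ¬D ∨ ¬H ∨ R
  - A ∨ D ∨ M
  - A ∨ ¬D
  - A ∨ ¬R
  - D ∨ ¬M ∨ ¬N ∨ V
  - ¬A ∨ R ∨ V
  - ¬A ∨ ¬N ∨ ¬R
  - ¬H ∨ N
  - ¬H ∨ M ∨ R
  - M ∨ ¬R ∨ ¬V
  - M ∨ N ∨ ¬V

Set M = False.
Set D = False.
  then (D ∨ R) forces R = True.
  then (¬N ∨ ¬R) forces N = False.
  then (A ∨ D ∨ M) forces A = True.
  then (¬H ∨ N) forces H = False.
  then (M ∨ ¬R ∨ ¬V) forces V = False.
All clauses satisfied.

M: False, D: False, H: False, V: False, R: True, N: False, A: True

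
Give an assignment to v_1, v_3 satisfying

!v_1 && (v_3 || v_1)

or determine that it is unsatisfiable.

v_1=F, v_3=T

  !v_1 = True
  v_3 || v_1 = True
Both conjuncts True, so the formula holds.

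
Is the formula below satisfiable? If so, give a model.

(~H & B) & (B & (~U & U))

Case U = True: the conjunct ~U is False.
Case U = False: the conjunct U is False.
Both cases fail — unsatisfiable.

No satisfying assignment exists.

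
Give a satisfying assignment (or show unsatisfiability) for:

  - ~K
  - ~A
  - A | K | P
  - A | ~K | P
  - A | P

Unit clause (~K) forces K = False.
Unit clause (~A) forces A = False.
In (A | K | P) only P is left, so P = True.
Check each clause:
  (~K): ~K holds.
  (~A): ~A holds.
  (A | K | P): P holds.
  (A | ~K | P): ~K holds.
  (A | P): P holds.
All clauses satisfied.

P = True, K = False, A = False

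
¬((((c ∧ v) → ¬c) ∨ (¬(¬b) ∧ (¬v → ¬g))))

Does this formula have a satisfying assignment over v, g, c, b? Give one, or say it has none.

v = True, g = False, c = True, b = False

  ¬((((c ∧ v) → ¬c) ∨ (¬(¬b) ∧ (¬v → ¬g)))) = True
    ((c ∧ v) → ¬c) ∨ (¬(¬b) ∧ (¬v → ¬g)) = False
      (c ∧ v) → ¬c = False
        c ∧ v = True
        ¬c = False
      ¬(¬b) ∧ (¬v → ¬g) = False
        ¬(¬b) = False
          ¬b = True
        ¬v → ¬g = True
          ¬v = False
          ¬g = True
The formula evaluates to True.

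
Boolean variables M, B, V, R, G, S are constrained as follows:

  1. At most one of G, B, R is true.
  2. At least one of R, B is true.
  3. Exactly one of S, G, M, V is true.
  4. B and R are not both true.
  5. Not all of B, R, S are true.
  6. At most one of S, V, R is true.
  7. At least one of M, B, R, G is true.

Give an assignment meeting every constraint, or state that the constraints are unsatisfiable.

M=T, B=T, V=F, R=F, G=F, S=F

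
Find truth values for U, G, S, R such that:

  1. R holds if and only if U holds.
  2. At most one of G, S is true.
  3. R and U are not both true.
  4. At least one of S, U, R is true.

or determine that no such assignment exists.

U=F, G=F, S=T, R=F

  (1) R=F, U=F — same ✓
  (2) {G, S}: 1 true — at most one ✓
  (3) R=F, U=F — not both ✓
  (4) {S, U, R}: 1 true — at least one ✓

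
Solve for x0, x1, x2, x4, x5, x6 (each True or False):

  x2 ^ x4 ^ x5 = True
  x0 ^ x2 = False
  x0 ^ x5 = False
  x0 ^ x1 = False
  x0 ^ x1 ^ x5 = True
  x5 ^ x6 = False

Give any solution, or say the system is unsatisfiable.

x0 = True, x1 = True, x2 = True, x4 = True, x5 = True, x6 = True

x2 ^ x4 ^ x5 = T ^ T ^ T = True ✓
x0 ^ x2 = T ^ T = False ✓
x0 ^ x5 = T ^ T = False ✓
x0 ^ x1 = T ^ T = False ✓
x0 ^ x1 ^ x5 = T ^ T ^ T = True ✓
x5 ^ x6 = T ^ T = False ✓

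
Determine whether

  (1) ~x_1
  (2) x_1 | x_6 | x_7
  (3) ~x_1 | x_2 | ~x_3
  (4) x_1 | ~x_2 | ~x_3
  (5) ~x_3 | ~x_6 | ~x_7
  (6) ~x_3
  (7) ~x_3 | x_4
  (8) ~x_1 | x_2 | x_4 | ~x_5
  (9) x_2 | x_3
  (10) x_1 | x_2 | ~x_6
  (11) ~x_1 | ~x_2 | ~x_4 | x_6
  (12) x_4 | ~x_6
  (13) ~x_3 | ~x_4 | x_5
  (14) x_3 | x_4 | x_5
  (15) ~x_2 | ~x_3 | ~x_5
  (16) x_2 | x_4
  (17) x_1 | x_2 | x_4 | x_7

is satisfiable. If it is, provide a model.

Unit clause (~x_1) forces x_1 = False.
Unit clause (~x_3) forces x_3 = False.
In (x_2 | x_3) only x_2 is left, so x_2 = True.
Set x_4 = True.
Set x_5 = True.
Set x_6 = False.
  then (x_1 | x_6 | x_7) forces x_7 = True.
All clauses satisfied.

x_1 = False, x_2 = True, x_3 = False, x_4 = True, x_5 = True, x_6 = False, x_7 = True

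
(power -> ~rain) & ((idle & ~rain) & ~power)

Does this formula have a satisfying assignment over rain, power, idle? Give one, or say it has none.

rain=F, power=F, idle=T

  power -> ~rain = True
    ~rain = True
  (idle & ~rain) & ~power = True
    idle & ~rain = True
      ~rain = True
    ~power = True
Both conjuncts True, so the formula holds.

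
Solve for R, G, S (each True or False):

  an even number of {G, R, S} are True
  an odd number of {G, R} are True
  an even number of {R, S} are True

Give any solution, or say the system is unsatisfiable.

R = True; G = False; S = True

{G, R, S}: 2 true → even ✓
{G, R}: 1 true → odd ✓
{R, S}: 2 true → even ✓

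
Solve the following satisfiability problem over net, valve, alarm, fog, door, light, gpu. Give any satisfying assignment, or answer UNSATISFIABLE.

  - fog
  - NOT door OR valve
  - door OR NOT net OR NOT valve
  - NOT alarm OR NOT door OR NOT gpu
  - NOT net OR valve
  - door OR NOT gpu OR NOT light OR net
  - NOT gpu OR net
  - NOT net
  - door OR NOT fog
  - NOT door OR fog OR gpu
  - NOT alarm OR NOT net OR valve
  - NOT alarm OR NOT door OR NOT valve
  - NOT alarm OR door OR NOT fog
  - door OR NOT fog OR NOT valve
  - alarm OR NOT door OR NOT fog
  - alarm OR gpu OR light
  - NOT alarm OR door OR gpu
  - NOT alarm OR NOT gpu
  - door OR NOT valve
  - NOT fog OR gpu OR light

Unsatisfiable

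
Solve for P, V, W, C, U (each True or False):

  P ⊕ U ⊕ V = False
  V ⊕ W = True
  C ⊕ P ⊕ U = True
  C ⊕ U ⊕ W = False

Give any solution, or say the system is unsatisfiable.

P = False, V = False, W = True, C = True, U = False

P ⊕ U ⊕ V = F ⊕ F ⊕ F = False ✓
V ⊕ W = F ⊕ T = True ✓
C ⊕ P ⊕ U = T ⊕ F ⊕ F = True ✓
C ⊕ U ⊕ W = T ⊕ F ⊕ T = False ✓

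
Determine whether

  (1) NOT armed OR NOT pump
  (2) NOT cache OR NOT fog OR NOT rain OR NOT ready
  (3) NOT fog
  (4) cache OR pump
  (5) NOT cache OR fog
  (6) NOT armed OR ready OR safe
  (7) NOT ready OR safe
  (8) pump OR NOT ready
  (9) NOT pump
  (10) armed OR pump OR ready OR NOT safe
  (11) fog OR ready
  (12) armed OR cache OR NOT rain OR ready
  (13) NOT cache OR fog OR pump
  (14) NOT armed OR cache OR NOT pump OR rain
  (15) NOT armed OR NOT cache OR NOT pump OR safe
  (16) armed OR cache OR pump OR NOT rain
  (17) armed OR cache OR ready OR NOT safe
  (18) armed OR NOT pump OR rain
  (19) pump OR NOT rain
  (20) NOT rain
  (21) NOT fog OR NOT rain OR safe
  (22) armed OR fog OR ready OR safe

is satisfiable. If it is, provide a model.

UNSATISFIABLE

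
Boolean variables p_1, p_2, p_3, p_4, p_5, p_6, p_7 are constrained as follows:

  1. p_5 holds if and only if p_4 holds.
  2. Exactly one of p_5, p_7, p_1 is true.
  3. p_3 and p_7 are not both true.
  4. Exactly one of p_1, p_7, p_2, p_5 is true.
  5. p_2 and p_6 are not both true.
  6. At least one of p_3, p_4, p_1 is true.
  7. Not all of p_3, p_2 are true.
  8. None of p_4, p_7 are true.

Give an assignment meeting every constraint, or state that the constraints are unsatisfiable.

p_1: True, p_2: False, p_3: True, p_4: False, p_5: False, p_6: True, p_7: False

  (1) p_5=F, p_4=F — same ✓
  (2) {p_5, p_7, p_1}: 1 true — exactly one ✓
  (3) p_3=T, p_7=F — not both ✓
  (4) {p_1, p_7, p_2, p_5}: 1 true — exactly one ✓
  (5) p_2=F, p_6=T — not both ✓
  (6) {p_3, p_4, p_1}: 2 true — at least one ✓
  (7) {p_3, p_2}: 1/2 true — not all ✓
  (8) {p_4, p_7}: 0 true — none ✓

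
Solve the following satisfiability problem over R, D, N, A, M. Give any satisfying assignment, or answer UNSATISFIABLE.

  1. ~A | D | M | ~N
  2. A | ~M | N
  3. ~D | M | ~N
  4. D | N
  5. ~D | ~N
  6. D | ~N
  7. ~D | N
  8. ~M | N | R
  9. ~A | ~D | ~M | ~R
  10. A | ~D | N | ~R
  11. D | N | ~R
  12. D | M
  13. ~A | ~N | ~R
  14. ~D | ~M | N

Case D = True:
  (~D | ~N) forces N = False.
  Clause (~D | N) is falsified — contradiction.
Case D = False:
  (D | N) forces N = True.
  Clause (D | ~N) is falsified — contradiction.
Both cases fail, so the formula is unsatisfiable.

Unsatisfiable — no assignment works.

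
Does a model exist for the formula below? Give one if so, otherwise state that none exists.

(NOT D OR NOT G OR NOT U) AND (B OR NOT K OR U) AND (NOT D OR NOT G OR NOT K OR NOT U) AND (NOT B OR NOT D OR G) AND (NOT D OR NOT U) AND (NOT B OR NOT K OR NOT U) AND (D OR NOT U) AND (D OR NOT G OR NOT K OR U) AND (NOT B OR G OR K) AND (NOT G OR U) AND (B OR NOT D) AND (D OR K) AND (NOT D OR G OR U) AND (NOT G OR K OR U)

U=F, B=T, D=F, G=F, K=T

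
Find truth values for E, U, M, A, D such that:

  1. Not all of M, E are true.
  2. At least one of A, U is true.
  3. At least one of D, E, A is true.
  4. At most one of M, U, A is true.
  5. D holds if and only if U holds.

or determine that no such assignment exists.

E = False; U = False; M = False; A = True; D = False

  (1) {M, E}: 0/2 true — not all ✓
  (2) {A, U}: 1 true — at least one ✓
  (3) {D, E, A}: 1 true — at least one ✓
  (4) {M, U, A}: 1 true — at most one ✓
  (5) D=F, U=F — same ✓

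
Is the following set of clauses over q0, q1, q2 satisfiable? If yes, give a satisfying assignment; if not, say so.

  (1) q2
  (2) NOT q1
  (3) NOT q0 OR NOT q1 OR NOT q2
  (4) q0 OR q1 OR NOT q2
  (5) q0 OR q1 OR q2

q0=T, q1=F, q2=T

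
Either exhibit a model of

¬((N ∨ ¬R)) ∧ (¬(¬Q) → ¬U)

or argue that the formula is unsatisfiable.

R=T, N=F, Q=F, U=T

  ¬((N ∨ ¬R)) = True
    N ∨ ¬R = False
      ¬R = False
  ¬(¬Q) → ¬U = True
    ¬(¬Q) = False
      ¬Q = True
    ¬U = False
Both conjuncts True, so the formula holds.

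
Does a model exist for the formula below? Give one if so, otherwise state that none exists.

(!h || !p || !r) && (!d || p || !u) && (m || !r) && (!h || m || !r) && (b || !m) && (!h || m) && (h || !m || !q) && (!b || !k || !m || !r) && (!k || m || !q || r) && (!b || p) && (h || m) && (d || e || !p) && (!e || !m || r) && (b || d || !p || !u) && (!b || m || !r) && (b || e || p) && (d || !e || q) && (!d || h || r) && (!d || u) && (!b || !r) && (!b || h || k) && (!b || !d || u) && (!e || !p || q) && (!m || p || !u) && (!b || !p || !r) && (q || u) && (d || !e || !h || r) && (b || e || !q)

h: True, q: True, d: True, m: True, e: False, b: True, k: True, r: False, p: True, u: True

Set h = True.
  then (!h || m) forces m = True.
  then (b || !m) forces b = True.
  then (!b || p) forces p = True.
  then (!b || !r) forces r = False.
  then (!e || !m || r) forces e = False.
  then (d || e || !p) forces d = True.
  then (!d || u) forces u = True.
Set q = True.
Set k = True.
All clauses satisfied.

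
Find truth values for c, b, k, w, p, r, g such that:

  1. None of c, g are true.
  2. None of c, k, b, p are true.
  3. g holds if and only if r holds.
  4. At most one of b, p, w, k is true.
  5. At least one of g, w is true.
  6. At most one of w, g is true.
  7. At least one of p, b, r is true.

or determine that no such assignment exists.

Case c = True:
  Constraint (1) is violated (c=T) — contradiction.
Case c = False:
  (1) forces g = False.
  (2) forces k = False.
  (2) forces b = False.
  (2) forces p = False.
  (3) with g=F forces r = False.
  Constraint (7) is violated (p=F, b=F, r=F) — contradiction.
Both cases fail — unsatisfiable.

The formula is unsatisfiable.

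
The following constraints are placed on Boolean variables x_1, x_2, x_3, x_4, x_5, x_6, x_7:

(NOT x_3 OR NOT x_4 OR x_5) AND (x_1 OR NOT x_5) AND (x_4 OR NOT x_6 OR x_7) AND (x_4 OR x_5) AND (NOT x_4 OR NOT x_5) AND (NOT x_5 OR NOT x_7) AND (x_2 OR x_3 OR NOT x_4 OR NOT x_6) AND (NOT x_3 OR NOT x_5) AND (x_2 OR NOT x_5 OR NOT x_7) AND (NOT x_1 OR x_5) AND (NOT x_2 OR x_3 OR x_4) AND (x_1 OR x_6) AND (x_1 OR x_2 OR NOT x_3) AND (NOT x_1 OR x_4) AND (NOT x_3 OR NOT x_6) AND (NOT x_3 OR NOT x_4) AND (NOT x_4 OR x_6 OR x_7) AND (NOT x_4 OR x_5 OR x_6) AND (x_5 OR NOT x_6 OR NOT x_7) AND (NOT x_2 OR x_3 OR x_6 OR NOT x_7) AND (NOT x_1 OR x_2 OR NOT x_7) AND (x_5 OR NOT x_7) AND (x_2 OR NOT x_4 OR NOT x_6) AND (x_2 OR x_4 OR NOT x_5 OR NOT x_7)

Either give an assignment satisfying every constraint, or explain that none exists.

x_1: False; x_2: True; x_3: False; x_4: True; x_5: False; x_6: True; x_7: False

Set x_1 = False.
  then (x_1 OR NOT x_5) forces x_5 = False.
  then (x_4 OR x_5) forces x_4 = True.
  then (x_1 OR x_6) forces x_6 = True.
  then (NOT x_3 OR NOT x_6) forces x_3 = False.
  then (x_5 OR NOT x_6 OR NOT x_7) forces x_7 = False.
  then (x_2 OR NOT x_4 OR NOT x_6) forces x_2 = True.
All clauses satisfied.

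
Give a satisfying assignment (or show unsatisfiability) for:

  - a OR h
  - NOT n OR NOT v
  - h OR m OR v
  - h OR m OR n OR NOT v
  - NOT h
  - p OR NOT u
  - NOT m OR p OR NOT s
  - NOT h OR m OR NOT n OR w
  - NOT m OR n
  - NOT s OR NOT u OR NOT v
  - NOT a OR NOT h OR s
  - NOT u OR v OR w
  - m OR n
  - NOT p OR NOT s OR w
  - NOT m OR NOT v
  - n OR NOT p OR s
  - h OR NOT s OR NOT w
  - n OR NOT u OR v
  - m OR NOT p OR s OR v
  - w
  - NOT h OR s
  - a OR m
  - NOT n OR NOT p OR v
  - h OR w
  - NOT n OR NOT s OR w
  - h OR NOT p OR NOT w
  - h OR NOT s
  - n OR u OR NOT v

a = True, u = False, m = True, v = False, h = False, s = False, w = True, n = True, p = False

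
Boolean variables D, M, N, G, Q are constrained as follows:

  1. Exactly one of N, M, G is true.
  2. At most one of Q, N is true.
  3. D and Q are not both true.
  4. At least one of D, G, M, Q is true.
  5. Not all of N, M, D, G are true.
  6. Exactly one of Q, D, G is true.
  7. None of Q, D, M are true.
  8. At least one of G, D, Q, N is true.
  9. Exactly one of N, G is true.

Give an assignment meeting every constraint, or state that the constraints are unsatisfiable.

D=F, M=F, N=F, G=T, Q=F

  (1) {N, M, G}: 1 true — exactly one ✓
  (2) {Q, N}: 0 true — at most one ✓
  (3) D=F, Q=F — not both ✓
  (4) {D, G, M, Q}: 1 true — at least one ✓
  (5) {N, M, D, G}: 1/4 true — not all ✓
  (6) {Q, D, G}: 1 true — exactly one ✓
  (7) {Q, D, M}: 0 true — none ✓
  (8) {G, D, Q, N}: 1 true — at least one ✓
  (9) {N, G}: 1 true — exactly one ✓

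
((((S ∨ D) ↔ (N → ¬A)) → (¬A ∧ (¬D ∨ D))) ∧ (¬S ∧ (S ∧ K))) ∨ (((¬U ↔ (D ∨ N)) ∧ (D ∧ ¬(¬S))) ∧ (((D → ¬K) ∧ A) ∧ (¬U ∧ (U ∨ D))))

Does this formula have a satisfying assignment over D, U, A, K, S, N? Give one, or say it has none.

D = True, U = False, A = True, K = False, S = True, N = False

  ((((S ∨ D) ↔ (N → ¬A)) → (¬A ∧ (¬D ∨ D))) ∧ (¬S ∧ (S ∧ K))) ∨ (((¬U ↔ (D ∨ N)) ∧ (D ∧ ¬(¬S))) ∧ (((D → ¬K) ∧ A) ∧ (¬U ∧ (U ∨ D)))) = True
    (((S ∨ D) ↔ (N → ¬A)) → (¬A ∧ (¬D ∨ D))) ∧ (¬S ∧ (S ∧ K)) = False
      ((S ∨ D) ↔ (N → ¬A)) → (¬A ∧ (¬D ∨ D)) = False
        (S ∨ D) ↔ (N → ¬A) = True
          S ∨ D = True
          N → ¬A = True
            ¬A = False
        ¬A ∧ (¬D ∨ D) = False
          ¬A = False
          ¬D ∨ D = True
            ¬D = False
      ¬S ∧ (S ∧ K) = False
        ¬S = False
        S ∧ K = False
    ((¬U ↔ (D ∨ N)) ∧ (D ∧ ¬(¬S))) ∧ (((D → ¬K) ∧ A) ∧ (¬U ∧ (U ∨ D))) = True
      (¬U ↔ (D ∨ N)) ∧ (D ∧ ¬(¬S)) = True
        ¬U ↔ (D ∨ N) = True
          ¬U = True
          D ∨ N = True
        D ∧ ¬(¬S) = True
          ¬(¬S) = True
            ¬S = False
      ((D → ¬K) ∧ A) ∧ (¬U ∧ (U ∨ D)) = True
        (D → ¬K) ∧ A = True
          D → ¬K = True
            ¬K = True
        ¬U ∧ (U ∨ D) = True
          ¬U = True
          U ∨ D = True
The formula evaluates to True.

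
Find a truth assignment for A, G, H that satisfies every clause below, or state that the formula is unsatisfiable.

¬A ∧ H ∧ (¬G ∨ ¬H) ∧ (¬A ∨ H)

A = False, G = False, H = True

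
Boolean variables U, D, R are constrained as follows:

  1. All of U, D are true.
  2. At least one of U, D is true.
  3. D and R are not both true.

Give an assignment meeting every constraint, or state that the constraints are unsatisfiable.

U: True; D: True; R: False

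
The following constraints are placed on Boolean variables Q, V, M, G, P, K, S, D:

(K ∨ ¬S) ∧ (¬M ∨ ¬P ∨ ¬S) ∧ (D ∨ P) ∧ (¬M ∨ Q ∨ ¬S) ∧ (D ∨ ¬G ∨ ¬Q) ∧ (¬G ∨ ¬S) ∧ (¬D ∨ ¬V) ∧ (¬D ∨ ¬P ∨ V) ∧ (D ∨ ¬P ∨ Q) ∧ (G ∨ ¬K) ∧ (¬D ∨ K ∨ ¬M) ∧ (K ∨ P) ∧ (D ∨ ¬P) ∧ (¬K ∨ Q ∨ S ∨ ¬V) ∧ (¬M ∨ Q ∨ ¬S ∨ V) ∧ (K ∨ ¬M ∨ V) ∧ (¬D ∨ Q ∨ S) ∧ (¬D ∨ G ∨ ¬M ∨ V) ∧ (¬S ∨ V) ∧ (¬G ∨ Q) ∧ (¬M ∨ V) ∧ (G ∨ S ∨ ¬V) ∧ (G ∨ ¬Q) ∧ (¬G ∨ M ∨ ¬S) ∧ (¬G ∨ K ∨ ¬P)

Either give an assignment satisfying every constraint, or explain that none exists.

Set Q = True.
  then (G ∨ ¬Q) forces G = True.
  then (D ∨ ¬G ∨ ¬Q) forces D = True.
  then (¬G ∨ ¬S) forces S = False.
  then (¬D ∨ ¬V) forces V = False.
  then (¬D ∨ ¬P ∨ V) forces P = False.
  then (K ∨ P) forces K = True.
  then (¬M ∨ V) forces M = False.
All clauses satisfied.

Q = True, V = False, M = False, G = True, P = False, K = True, S = False, D = True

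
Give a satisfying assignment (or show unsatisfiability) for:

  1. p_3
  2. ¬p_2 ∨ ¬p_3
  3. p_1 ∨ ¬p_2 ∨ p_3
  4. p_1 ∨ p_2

p_1 = True; p_2 = False; p_3 = True

Unit clause (p_3) forces p_3 = True.
In (¬p_2 ∨ ¬p_3) only ¬p_2 is left, so p_2 = False.
In (p_1 ∨ p_2) only p_1 is left, so p_1 = True.
Check each clause:
  (p_3): p_3 holds.
  (¬p_2 ∨ ¬p_3): ¬p_2 holds.
  (p_1 ∨ ¬p_2 ∨ p_3): p_1 holds.
  (p_1 ∨ p_2): p_1 holds.
All clauses satisfied.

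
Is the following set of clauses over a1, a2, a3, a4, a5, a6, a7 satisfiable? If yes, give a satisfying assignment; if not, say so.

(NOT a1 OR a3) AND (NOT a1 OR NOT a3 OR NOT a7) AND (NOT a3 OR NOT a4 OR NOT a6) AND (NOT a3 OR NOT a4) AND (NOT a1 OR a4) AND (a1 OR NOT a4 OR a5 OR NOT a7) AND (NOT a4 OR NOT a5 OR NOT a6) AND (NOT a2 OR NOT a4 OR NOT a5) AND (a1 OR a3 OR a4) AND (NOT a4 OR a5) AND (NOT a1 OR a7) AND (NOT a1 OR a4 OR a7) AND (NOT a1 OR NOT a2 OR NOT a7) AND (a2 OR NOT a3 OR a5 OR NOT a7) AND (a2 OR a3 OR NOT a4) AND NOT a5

a1 = False, a2 = True, a3 = True, a4 = False, a5 = False, a6 = False, a7 = True

Unit clause (NOT a5) forces a5 = False.
In (NOT a4 OR a5) only NOT a4 is left, so a4 = False.
In (NOT a1 OR a4) only NOT a1 is left, so a1 = False.
In (a1 OR a3 OR a4) only a3 is left, so a3 = True.
Set a2 = True.
Set a6 = False.
Set a7 = True.
All clauses satisfied.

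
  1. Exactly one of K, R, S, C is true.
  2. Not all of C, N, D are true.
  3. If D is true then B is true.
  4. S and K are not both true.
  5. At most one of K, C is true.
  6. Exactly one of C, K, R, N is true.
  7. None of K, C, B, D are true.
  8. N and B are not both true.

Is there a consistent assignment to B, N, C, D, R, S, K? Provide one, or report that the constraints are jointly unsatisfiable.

B: False, N: False, C: False, D: False, R: True, S: False, K: False

  (1) {K, R, S, C}: 1 true — exactly one ✓
  (2) {C, N, D}: 0/3 true — not all ✓
  (3) D=F ⇒ B: vacuous ✓
  (4) S=F, K=F — not both ✓
  (5) {K, C}: 0 true — at most one ✓
  (6) {C, K, R, N}: 1 true — exactly one ✓
  (7) {K, C, B, D}: 0 true — none ✓
  (8) N=F, B=F — not both ✓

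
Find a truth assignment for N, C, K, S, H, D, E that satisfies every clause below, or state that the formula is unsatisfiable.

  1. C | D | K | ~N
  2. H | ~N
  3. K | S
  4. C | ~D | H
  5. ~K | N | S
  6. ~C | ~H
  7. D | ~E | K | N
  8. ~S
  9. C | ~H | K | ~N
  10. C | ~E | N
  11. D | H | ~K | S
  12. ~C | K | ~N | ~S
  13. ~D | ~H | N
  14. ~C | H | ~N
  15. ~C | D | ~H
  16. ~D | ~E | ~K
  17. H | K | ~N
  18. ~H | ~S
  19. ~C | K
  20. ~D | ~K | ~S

N: True; C: False; K: True; S: False; H: True; D: False; E: True

Unit clause (~S) forces S = False.
In (K | S) only K is left, so K = True.
In (~K | N | S) only N is left, so N = True.
In (H | ~N) only H is left, so H = True.
In (~C | ~H) only ~C is left, so C = False.
Set D = False.
Set E = True.
All clauses satisfied.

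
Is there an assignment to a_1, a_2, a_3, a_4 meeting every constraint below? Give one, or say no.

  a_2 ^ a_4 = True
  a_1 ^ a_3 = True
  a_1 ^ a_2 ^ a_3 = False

a_1 = True, a_2 = True, a_3 = False, a_4 = False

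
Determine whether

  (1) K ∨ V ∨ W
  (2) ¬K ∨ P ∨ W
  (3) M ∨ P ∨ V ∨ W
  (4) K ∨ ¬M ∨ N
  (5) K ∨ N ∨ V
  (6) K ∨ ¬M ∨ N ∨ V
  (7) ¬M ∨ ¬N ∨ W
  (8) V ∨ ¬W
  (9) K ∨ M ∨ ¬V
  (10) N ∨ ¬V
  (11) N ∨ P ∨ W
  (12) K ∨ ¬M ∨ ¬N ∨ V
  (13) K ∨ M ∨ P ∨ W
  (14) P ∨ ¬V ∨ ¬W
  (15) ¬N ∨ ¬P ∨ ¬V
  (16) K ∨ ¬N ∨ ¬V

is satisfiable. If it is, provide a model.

M: False, N: False, W: False, K: True, P: True, V: False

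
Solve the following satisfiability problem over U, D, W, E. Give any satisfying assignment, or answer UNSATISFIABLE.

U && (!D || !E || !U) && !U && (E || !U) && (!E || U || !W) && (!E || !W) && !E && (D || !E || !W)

UNSATISFIABLE

Case U = True:
  Clause (!U) is falsified — contradiction.
Case U = False:
  Clause (U) is falsified — contradiction.
Both cases fail, so the formula is unsatisfiable.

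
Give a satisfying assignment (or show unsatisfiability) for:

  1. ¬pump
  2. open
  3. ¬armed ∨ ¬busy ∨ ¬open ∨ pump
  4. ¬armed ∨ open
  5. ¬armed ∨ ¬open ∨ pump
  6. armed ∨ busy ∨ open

Unit clause (¬pump) forces pump = False.
Unit clause (open) forces open = True.
In (¬armed ∨ ¬open ∨ pump) only ¬armed is left, so armed = False.
Set busy = False.
Check each clause:
  (¬pump): ¬pump holds.
  (open): open holds.
  (¬armed ∨ ¬busy ∨ ¬open ∨ pump): ¬armed holds.
  (¬armed ∨ open): ¬armed holds.
  (¬armed ∨ ¬open ∨ pump): ¬armed holds.
  (armed ∨ busy ∨ open): open holds.
All clauses satisfied.

pump=F; open=T; armed=F; busy=F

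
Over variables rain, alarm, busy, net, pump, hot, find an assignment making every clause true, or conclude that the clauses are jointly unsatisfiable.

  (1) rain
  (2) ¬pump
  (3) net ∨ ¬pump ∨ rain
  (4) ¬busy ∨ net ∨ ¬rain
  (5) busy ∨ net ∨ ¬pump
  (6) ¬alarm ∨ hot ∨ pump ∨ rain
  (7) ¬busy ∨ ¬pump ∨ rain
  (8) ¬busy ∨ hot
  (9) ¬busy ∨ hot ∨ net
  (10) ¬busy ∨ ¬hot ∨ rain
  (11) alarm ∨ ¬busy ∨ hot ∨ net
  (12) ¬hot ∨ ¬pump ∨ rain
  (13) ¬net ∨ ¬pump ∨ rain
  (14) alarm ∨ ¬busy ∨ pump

Unit clause (rain) forces rain = True.
Unit clause (¬pump) forces pump = False.
Set alarm = True.
Set busy = False.
Set net = False.
Set hot = False.
All clauses satisfied.

rain = True, alarm = True, busy = False, net = False, pump = False, hot = False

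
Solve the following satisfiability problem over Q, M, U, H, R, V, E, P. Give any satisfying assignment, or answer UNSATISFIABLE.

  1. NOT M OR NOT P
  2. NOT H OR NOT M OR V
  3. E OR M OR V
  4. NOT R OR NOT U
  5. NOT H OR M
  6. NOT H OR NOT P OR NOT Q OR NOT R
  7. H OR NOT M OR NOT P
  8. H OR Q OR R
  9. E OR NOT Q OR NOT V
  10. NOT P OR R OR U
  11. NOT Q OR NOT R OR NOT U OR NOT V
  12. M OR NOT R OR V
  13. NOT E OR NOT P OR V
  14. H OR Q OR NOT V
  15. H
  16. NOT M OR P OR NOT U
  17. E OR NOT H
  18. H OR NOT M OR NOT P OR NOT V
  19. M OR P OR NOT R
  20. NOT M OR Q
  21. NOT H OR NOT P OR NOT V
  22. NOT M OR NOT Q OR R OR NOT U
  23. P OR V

Unit clause (H) forces H = True.
In (E OR NOT H) only E is left, so E = True.
In (NOT H OR M) only M is left, so M = True.
In (NOT M OR Q) only Q is left, so Q = True.
In (NOT M OR NOT P) only NOT P is left, so P = False.
In (NOT H OR NOT M OR V) only V is left, so V = True.
In (NOT M OR P OR NOT U) only NOT U is left, so U = False.
Set R = False.
All clauses satisfied.

Q: True, M: True, U: False, H: True, R: False, V: True, E: True, P: False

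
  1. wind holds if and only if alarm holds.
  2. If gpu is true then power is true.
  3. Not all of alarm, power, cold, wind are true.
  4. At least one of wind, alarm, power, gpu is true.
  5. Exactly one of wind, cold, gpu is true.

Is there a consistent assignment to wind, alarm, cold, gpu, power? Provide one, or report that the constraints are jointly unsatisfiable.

wind: False, alarm: False, cold: True, gpu: False, power: True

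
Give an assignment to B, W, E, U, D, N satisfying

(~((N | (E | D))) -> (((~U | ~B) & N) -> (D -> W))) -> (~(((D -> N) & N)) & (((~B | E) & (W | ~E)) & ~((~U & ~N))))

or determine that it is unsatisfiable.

B = True; W = True; E = True; U = True; D = True; N = False

  (~((N | (E | D))) -> (((~U | ~B) & N) -> (D -> W))) -> (~(((D -> N) & N)) & (((~B | E) & (W | ~E)) & ~((~U & ~N)))) = True
    ~((N | (E | D))) -> (((~U | ~B) & N) -> (D -> W)) = True
      ~((N | (E | D))) = False
        N | (E | D) = True
          E | D = True
      ((~U | ~B) & N) -> (D -> W) = True
        (~U | ~B) & N = False
          ~U | ~B = False
            ~U = False
            ~B = False
        D -> W = True
    ~(((D -> N) & N)) & (((~B | E) & (W | ~E)) & ~((~U & ~N))) = True
      ~(((D -> N) & N)) = True
        (D -> N) & N = False
          D -> N = False
      ((~B | E) & (W | ~E)) & ~((~U & ~N)) = True
        (~B | E) & (W | ~E) = True
          ~B | E = True
            ~B = False
          W | ~E = True
            ~E = False
        ~((~U & ~N)) = True
          ~U & ~N = False
            ~U = False
            ~N = True
The formula evaluates to True.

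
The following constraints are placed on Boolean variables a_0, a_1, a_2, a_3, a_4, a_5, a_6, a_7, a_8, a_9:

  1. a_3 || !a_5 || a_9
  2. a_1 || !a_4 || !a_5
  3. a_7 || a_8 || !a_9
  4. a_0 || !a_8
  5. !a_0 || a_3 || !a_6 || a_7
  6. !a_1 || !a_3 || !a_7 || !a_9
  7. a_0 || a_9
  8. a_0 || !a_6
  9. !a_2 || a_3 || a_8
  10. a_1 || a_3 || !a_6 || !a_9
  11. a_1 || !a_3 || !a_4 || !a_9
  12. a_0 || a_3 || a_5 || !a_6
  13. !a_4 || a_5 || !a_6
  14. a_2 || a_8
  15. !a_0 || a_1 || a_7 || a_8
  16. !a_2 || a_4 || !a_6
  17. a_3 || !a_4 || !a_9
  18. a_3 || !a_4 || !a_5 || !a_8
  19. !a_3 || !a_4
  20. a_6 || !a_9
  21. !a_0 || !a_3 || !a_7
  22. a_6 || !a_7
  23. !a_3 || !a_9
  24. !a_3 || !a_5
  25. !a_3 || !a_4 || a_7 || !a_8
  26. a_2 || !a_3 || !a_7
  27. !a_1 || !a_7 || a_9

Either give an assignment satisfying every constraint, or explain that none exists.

Try a_0 = False:
  (a_0 || !a_8) forces a_8 = False.
  (a_0 || a_9) forces a_9 = True.
  (a_7 || a_8 || !a_9) forces a_7 = True.
  (a_0 || !a_6) forces a_6 = False.
  clause (a_6 || !a_9) is falsified — backtrack.
So a_0 = True.
Set a_1 = False.
Set a_2 = True.
Set a_3 = False.
  then (!a_2 || a_3 || a_8) forces a_8 = True.
Set a_4 = True.
  then (a_1 || !a_4 || !a_5) forces a_5 = False.
  then (!a_4 || a_5 || !a_6) forces a_6 = False.
  then (a_3 || !a_4 || !a_9) forces a_9 = False.
  then (a_6 || !a_7) forces a_7 = False.
All clauses satisfied.

a_0 = True; a_1 = False; a_2 = True; a_3 = False; a_4 = True; a_5 = False; a_6 = False; a_7 = False; a_8 = True; a_9 = False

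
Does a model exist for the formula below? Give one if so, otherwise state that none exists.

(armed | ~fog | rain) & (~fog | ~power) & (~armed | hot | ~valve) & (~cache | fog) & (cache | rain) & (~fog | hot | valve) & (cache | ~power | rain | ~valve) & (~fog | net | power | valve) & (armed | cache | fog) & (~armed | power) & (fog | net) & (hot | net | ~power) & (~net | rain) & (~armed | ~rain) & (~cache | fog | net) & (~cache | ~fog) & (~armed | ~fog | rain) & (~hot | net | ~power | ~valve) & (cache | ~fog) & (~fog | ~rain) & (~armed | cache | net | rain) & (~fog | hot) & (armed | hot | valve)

UNSATISFIABLE

Case cache = True:
  (~cache | fog) forces fog = True.
  Clause (~cache | ~fog) is falsified — contradiction.
Case cache = False:
  (cache | rain) forces rain = True.
  (~armed | ~rain) forces armed = False.
  (armed | cache | fog) forces fog = True.
  Clause (cache | ~fog) is falsified — contradiction.
Both cases fail, so the formula is unsatisfiable.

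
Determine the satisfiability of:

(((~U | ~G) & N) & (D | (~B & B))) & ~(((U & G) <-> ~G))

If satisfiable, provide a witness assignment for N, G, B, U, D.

N = True, G = False, B = True, U = True, D = True

  ((~U | ~G) & N) & (D | (~B & B)) = True
    (~U | ~G) & N = True
      ~U | ~G = True
        ~U = False
        ~G = True
    D | (~B & B) = True
      ~B & B = False
        ~B = False
  ~(((U & G) <-> ~G)) = True
    (U & G) <-> ~G = False
      U & G = False
      ~G = True
Both conjuncts True, so the formula holds.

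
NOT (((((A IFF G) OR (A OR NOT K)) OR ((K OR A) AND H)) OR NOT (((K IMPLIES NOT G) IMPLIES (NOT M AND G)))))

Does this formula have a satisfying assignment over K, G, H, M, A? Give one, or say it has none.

K = True, G = True, H = False, M = True, A = False

  NOT (((((A IFF G) OR (A OR NOT K)) OR ((K OR A) AND H)) OR NOT (((K IMPLIES NOT G) IMPLIES (NOT M AND G))))) = True
    (((A IFF G) OR (A OR NOT K)) OR ((K OR A) AND H)) OR NOT (((K IMPLIES NOT G) IMPLIES (NOT M AND G))) = False
      ((A IFF G) OR (A OR NOT K)) OR ((K OR A) AND H) = False
        (A IFF G) OR (A OR NOT K) = False
          A IFF G = False
          A OR NOT K = False
            NOT K = False
        (K OR A) AND H = False
          K OR A = True
      NOT (((K IMPLIES NOT G) IMPLIES (NOT M AND G))) = False
        (K IMPLIES NOT G) IMPLIES (NOT M AND G) = True
          K IMPLIES NOT G = False
            NOT G = False
          NOT M AND G = False
            NOT M = False
The formula evaluates to True.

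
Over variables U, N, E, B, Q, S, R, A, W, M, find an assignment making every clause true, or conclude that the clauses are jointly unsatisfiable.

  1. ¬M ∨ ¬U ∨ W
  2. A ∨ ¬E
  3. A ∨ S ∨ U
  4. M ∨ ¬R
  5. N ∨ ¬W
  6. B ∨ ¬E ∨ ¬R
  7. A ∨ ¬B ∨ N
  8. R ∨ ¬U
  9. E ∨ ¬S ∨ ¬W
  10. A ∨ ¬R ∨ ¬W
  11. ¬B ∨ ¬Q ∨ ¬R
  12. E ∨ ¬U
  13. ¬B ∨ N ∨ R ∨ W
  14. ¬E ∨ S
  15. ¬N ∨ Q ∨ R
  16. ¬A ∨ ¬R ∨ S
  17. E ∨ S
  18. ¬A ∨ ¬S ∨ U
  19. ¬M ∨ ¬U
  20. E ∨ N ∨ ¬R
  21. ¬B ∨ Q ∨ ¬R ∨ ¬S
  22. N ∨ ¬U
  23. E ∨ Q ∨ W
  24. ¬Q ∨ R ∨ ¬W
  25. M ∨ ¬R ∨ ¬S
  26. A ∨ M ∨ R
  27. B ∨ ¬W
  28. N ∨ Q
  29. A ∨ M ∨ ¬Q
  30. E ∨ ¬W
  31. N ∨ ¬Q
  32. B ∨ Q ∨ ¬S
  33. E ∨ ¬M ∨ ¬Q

UNSATISFIABLE

Case E = True:
  (A ∨ ¬E) forces A = True.
  (¬E ∨ S) forces S = True.
  (¬A ∨ ¬S ∨ U) forces U = True.
  (R ∨ ¬U) forces R = True.
  (M ∨ ¬R) forces M = True.
  Clause (¬M ∨ ¬U) is falsified — contradiction.
Case E = False:
  (E ∨ ¬U) forces U = False.
  (E ∨ S) forces S = True.
  (E ∨ ¬S ∨ ¬W) forces W = False.
  (¬A ∨ ¬S ∨ U) forces A = False.
  (E ∨ Q ∨ W) forces Q = True.
  (A ∨ M ∨ ¬Q) forces M = True.
  Clause (E ∨ ¬M ∨ ¬Q) is falsified — contradiction.
Both cases fail, so the formula is unsatisfiable.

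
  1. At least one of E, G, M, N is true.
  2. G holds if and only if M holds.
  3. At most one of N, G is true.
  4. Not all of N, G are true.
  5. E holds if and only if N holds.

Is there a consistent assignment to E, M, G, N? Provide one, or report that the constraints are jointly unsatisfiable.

E: True, M: False, G: False, N: True

  (1) {E, G, M, N}: 2 true — at least one ✓
  (2) G=F, M=F — same ✓
  (3) {N, G}: 1 true — at most one ✓
  (4) {N, G}: 1/2 true — not all ✓
  (5) E=T, N=T — same ✓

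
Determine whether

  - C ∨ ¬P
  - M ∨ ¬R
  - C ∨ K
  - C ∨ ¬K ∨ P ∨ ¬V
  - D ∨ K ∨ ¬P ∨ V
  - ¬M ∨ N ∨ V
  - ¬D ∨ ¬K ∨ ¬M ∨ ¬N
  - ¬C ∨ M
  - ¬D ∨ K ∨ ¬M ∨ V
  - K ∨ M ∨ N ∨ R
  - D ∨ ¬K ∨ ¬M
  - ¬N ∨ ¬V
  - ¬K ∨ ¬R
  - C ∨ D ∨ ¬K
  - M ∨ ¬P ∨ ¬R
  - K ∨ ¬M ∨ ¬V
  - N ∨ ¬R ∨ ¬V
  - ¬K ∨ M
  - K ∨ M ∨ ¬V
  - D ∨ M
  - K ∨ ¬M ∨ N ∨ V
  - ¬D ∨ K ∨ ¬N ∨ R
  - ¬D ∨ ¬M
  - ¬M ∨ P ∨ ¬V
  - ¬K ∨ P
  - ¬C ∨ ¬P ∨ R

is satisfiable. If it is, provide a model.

Set V = False.
Set R = False.
Try D = True:
  (¬D ∨ ¬M) forces M = False.
  (¬C ∨ M) forces C = False.
  (C ∨ ¬P) forces P = False.
  (C ∨ K) forces K = True.
  clause (¬K ∨ M) is falsified — backtrack.
So D = False.
  then (D ∨ M) forces M = True.
  then (¬M ∨ N ∨ V) forces N = True.
  then (D ∨ ¬K ∨ ¬M) forces K = False.
  then (C ∨ K) forces C = True.
  then (D ∨ K ∨ ¬P ∨ V) forces P = False.
All clauses satisfied.

V: False, R: False, D: False, P: False, M: True, C: True, N: True, K: False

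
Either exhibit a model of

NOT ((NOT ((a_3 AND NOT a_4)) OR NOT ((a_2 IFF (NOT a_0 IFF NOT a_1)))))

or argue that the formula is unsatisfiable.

a_0 = False, a_1 = True, a_2 = False, a_3 = True, a_4 = False

  NOT ((NOT ((a_3 AND NOT a_4)) OR NOT ((a_2 IFF (NOT a_0 IFF NOT a_1))))) = True
    NOT ((a_3 AND NOT a_4)) OR NOT ((a_2 IFF (NOT a_0 IFF NOT a_1))) = False
      NOT ((a_3 AND NOT a_4)) = False
        a_3 AND NOT a_4 = True
          NOT a_4 = True
      NOT ((a_2 IFF (NOT a_0 IFF NOT a_1))) = False
        a_2 IFF (NOT a_0 IFF NOT a_1) = True
          NOT a_0 IFF NOT a_1 = False
            NOT a_0 = True
            NOT a_1 = False
The formula evaluates to True.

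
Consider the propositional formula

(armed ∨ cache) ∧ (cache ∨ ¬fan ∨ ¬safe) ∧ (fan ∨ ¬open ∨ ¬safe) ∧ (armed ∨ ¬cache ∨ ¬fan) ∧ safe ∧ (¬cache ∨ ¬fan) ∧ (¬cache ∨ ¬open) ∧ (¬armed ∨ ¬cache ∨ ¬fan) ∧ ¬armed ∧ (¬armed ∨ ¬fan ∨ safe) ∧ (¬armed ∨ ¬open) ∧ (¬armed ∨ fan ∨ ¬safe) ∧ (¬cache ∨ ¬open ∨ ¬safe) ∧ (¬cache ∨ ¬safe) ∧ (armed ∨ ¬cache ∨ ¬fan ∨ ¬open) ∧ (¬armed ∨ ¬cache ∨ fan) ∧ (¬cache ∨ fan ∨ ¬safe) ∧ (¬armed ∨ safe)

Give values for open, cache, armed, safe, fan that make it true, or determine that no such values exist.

Case cache = True:
  (safe) forces safe = True.
  Clause (¬cache ∨ ¬safe) is falsified — contradiction.
Case cache = False:
  (armed ∨ cache) forces armed = True.
  Clause (¬armed) is falsified — contradiction.
Both cases fail, so the formula is unsatisfiable.

No satisfying assignment exists.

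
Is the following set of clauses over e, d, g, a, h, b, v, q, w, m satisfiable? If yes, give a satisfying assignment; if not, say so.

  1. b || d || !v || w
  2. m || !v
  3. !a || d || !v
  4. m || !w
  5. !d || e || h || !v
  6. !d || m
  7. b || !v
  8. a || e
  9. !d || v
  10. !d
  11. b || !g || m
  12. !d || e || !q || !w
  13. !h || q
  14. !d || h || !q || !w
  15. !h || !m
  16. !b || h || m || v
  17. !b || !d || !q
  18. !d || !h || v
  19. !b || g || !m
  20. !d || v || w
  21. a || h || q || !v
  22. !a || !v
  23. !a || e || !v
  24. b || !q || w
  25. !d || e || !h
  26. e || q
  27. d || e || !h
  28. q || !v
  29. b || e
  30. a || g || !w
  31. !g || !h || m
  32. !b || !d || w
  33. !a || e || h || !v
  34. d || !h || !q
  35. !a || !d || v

e = True, d = False, g = False, a = True, h = False, b = False, v = False, q = False, w = False, m = False

Unit clause (!d) forces d = False.
Set e = True.
Set g = False.
Set a = True.
  then (!a || d || !v) forces v = False.
Try h = True:
  (!h || q) forces q = True.
  clause (d || !h || !q) is falsified — backtrack.
So h = False.
Try b = True:
  (!b || h || m || v) forces m = True.
  clause (!b || g || !m) is falsified — backtrack.
So b = False.
Set q = False.
Set w = False.
Set m = False.
All clauses satisfied.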